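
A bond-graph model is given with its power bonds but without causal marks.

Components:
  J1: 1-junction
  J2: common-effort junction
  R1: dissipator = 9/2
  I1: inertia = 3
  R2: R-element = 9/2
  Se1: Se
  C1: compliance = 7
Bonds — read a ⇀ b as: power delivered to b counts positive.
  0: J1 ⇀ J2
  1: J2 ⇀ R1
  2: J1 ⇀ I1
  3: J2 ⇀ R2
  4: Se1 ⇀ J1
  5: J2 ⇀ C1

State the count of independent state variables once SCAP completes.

2  (C1, I1 all integral)

β4 →J1  (Se1: effort source, stroke at far end)
β2 →I1  (I1: I, integral causality)
β0 →J1  (J1: bond 2 brought flow, rest push out)
β5 →J2  (C1 outputs effort q/C1)
β1 →R1  (common-e at J2 fixed by 5)
β3 →R2  (common-e at J2 fixed by 5)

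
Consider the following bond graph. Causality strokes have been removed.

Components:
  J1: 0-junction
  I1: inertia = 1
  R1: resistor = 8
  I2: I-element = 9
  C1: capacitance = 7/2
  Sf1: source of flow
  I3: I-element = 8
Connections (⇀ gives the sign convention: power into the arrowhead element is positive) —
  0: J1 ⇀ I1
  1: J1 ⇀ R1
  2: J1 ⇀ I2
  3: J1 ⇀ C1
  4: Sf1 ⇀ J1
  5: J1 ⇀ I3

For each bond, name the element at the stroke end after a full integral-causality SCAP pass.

b4 stroke→Sf1  (Sf1 (Sf) sets flow on bond)
b0 stroke→I1  (I1 outputs flow p/I1)
b2 stroke→I2  (I2 integral (f out))
b3 stroke→J1  (C1 integral (e out))
b1 stroke→R1  (common-e at J1 fixed by 3)
b5 stroke→I3  (J1: bond 3 brought effort, rest push out)

#0 →I1
#1 →R1
#2 →I2
#3 →J1
#4 →Sf1
#5 →I3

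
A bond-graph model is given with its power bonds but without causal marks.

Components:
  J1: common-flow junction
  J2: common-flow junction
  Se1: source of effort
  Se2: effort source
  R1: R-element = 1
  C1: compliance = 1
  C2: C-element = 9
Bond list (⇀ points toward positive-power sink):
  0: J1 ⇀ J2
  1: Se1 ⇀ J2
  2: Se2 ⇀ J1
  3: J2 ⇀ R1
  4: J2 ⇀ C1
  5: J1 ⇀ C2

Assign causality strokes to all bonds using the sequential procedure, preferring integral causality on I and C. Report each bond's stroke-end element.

#0 stroke at J2
#1 stroke at J2
#2 stroke at J1
#3 stroke at R1
#4 stroke at J2
#5 stroke at J1

β1 stroke at J2  (Se1: effort source, stroke at far end)
β2 stroke at J1  (Se2 (Se) sets effort on bond)
β4 stroke at J2  (C1 integral (e out))
β5 stroke at J1  (prefer integral on C2)
β0 stroke at J2  (J1: last free bond brings flow in)
β3 stroke at R1  (only one flow-in slot at J2)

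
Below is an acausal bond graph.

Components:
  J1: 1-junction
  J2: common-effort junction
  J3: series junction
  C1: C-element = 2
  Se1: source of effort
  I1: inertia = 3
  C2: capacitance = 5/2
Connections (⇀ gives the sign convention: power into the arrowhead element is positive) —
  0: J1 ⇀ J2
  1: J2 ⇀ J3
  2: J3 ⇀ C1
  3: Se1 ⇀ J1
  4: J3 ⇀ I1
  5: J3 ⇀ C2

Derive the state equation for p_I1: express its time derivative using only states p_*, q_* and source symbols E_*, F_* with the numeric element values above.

dp_I1/dt = E_Se1 - q_C1/2 - 2*q_C2/5

β3 stroke→J1  (source Se1 imposes e)
β0 stroke→J2  (closing 1-jn rule on J1)
β1 stroke→J3  (0-jn J2 has e-setter on 0)
β2 stroke→J3  (C1: C, integral causality)
β4 stroke→I1  (I1 outputs flow p/I1)
β5 stroke→J3  (1-jn J3 has f-setter on 4)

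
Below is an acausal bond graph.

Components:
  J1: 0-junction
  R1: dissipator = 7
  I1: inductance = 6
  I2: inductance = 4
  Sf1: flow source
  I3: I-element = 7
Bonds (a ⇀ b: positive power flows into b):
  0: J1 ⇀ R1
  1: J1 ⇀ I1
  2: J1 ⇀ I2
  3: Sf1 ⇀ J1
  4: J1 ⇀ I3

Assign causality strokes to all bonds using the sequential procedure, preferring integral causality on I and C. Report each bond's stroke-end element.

b3 |Sf1  (Sf1: flow source, stroke at near end)
b1 |I1  (I1: I, integral causality)
b2 |I2  (I2 integral (f out))
b4 |I3  (I3 outputs flow p/I3)
b0 |J1  (closing 0-jn rule on J1)

bond 0 |J1
bond 1 |I1
bond 2 |I2
bond 3 |Sf1
bond 4 |I3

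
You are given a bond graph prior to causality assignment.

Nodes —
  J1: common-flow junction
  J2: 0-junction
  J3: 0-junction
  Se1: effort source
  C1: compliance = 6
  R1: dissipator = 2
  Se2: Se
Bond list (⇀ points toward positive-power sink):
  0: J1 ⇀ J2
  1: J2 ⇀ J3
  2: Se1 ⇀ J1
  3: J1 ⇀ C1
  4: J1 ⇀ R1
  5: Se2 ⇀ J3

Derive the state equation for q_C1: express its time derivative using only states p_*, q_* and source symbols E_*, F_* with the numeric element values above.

dq_C1/dt = E_Se1/2 - E_Se2/2 - q_C1/12

b2 →J1  (Se1 (Se) sets effort on bond)
b5 →J3  (Se2 fixes effort; stroke away)
b1 →J2  (0-jn J3 has e-setter on 5)
b0 →J1  (common-e at J2 fixed by 1)
b3 →J1  (prefer integral on C1)
b4 →R1  (only one flow-in slot at J1)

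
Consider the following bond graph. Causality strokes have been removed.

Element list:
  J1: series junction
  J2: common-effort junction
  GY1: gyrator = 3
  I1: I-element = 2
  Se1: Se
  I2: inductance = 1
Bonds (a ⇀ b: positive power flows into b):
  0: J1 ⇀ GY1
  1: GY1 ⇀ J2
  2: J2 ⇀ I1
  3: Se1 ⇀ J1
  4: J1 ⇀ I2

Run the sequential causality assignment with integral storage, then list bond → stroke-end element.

#3 →J1  (Se1: effort source, stroke at far end)
#2 →I1  (prefer integral on I1)
#1 →J2  (J2: last free bond brings effort in)
#0 →J1  (GY1 both-in/both-out from 1)
#4 →I2  (J1: last free bond brings flow in)

#0 →J1
#1 →J2
#2 →I1
#3 →J1
#4 →I2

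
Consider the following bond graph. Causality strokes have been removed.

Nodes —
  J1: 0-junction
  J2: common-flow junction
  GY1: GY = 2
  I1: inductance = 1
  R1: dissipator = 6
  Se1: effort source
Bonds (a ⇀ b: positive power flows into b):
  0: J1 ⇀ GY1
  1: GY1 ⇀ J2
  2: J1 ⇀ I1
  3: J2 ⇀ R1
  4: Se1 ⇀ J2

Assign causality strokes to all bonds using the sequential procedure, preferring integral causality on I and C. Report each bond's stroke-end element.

b0 stroke at J1
b1 stroke at J2
b2 stroke at I1
b3 stroke at R1
b4 stroke at J2

#4 →J2  (Se1 fixes effort; stroke away)
#2 →I1  (I1 outputs flow p/I1)
#0 →J1  (closing 0-jn rule on J1)
#1 →J2  (through GY1, causality inverts; strokes same side of GY1)
#3 →R1  (closing 1-jn rule on J2)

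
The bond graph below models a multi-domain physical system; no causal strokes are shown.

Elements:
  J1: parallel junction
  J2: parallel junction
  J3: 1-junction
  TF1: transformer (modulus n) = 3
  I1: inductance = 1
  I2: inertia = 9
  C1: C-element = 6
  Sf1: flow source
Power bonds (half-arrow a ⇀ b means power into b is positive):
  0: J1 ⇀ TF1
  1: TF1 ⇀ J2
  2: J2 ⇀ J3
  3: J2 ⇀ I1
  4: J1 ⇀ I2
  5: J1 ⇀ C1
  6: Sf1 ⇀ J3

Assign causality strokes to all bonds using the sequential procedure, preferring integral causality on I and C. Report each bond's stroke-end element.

#6 |Sf1  (source Sf1 imposes f)
#2 |J3  (1-jn J3 has f-setter on 6)
#3 |I1  (I1 integral (f out))
#1 |J2  (J2: last free bond brings effort in)
#0 |TF1  (TF TF1: opposite of bond 1)
#4 |I2  (I2 integral (f out))
#5 |J1  (J1: last free bond brings effort in)

β0 |TF1
β1 |J2
β2 |J3
β3 |I1
β4 |I2
β5 |J1
β6 |Sf1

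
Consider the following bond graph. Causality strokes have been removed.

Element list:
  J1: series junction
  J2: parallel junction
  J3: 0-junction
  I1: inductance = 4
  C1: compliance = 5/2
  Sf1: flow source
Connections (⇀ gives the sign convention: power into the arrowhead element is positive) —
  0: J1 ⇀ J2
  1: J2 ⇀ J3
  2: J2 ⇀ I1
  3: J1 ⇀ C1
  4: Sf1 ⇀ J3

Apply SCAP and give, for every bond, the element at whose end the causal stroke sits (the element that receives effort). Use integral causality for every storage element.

β4 stroke→Sf1  (Sf1: flow source, stroke at near end)
β1 stroke→J3  (J3: last free bond brings effort in)
β2 stroke→I1  (prefer integral on I1)
β0 stroke→J2  (J2: last free bond brings effort in)
β3 stroke→J1  (J1 flow already set via bond 0)

b0 stroke→J2
b1 stroke→J3
b2 stroke→I1
b3 stroke→J1
b4 stroke→Sf1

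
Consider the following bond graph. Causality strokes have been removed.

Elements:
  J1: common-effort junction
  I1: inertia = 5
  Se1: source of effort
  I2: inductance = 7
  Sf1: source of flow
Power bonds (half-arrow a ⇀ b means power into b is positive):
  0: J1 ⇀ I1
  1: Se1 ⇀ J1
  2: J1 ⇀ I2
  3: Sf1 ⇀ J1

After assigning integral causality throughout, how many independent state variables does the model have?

#1 |J1  (source Se1 imposes e)
#3 |Sf1  (Sf1 fixes flow; stroke at Sf1)
#0 |I1  (J1 effort already set via bond 1)
#2 |I2  (0-jn J1 has e-setter on 1)

2  (I1, I2 all integral)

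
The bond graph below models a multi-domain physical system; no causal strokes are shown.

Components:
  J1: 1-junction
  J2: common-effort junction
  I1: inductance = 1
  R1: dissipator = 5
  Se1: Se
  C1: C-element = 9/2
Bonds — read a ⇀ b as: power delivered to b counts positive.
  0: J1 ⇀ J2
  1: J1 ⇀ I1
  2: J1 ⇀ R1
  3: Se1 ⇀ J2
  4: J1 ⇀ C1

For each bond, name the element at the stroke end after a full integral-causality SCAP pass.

b3 |J2  (source Se1 imposes e)
b0 |J1  (J2: bond 3 brought effort, rest push out)
b1 |I1  (I1 outputs flow p/I1)
b2 |J1  (J1 flow already set via bond 1)
b4 |J1  (J1 flow already set via bond 1)

#0 stroke at J1
#1 stroke at I1
#2 stroke at J1
#3 stroke at J2
#4 stroke at J1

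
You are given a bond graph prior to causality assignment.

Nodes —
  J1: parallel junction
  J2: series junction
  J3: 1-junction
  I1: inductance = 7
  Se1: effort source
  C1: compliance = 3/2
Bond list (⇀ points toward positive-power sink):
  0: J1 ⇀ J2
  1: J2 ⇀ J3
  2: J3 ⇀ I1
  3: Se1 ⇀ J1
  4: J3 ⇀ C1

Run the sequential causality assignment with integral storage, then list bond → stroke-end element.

bond 3 stroke→J1  (Se1 (Se) sets effort on bond)
bond 0 stroke→J2  (common-e at J1 fixed by 3)
bond 1 stroke→J3  (J2: last free bond brings flow in)
bond 2 stroke→I1  (I1: I, integral causality)
bond 4 stroke→J3  (J3 flow already set via bond 2)

#0 stroke→J2
#1 stroke→J3
#2 stroke→I1
#3 stroke→J1
#4 stroke→J3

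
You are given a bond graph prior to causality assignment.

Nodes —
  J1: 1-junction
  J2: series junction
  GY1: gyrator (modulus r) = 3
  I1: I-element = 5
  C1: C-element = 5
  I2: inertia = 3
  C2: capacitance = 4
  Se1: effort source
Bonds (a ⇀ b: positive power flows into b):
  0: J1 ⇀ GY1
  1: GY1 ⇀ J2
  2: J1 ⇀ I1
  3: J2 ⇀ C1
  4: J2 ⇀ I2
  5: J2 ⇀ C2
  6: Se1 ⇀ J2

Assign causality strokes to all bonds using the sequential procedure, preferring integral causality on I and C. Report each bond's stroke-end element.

b0 stroke at J1
b1 stroke at J2
b2 stroke at I1
b3 stroke at J2
b4 stroke at I2
b5 stroke at J2
b6 stroke at J2

b6 stroke at J2  (source Se1 imposes e)
b2 stroke at I1  (I1 integral (f out))
b0 stroke at J1  (1-jn J1 has f-setter on 2)
b1 stroke at J2  (GY GY1: same side as bond 0)
b3 stroke at J2  (C1 integral (e out))
b4 stroke at I2  (I2: I, integral causality)
b5 stroke at J2  (1-jn J2 has f-setter on 4)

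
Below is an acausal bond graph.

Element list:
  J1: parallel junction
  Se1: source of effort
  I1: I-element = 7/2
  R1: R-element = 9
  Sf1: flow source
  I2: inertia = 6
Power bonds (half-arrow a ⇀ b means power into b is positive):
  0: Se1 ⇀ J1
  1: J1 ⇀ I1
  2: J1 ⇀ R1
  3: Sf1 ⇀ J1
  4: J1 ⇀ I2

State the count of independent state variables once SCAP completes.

2  (I1, I2 all integral)

β0 stroke at J1  (Se1 fixes effort; stroke away)
β3 stroke at Sf1  (Sf1: flow source, stroke at near end)
β1 stroke at I1  (J1: bond 0 brought effort, rest push out)
β2 stroke at R1  (J1 effort already set via bond 0)
β4 stroke at I2  (J1: bond 0 brought effort, rest push out)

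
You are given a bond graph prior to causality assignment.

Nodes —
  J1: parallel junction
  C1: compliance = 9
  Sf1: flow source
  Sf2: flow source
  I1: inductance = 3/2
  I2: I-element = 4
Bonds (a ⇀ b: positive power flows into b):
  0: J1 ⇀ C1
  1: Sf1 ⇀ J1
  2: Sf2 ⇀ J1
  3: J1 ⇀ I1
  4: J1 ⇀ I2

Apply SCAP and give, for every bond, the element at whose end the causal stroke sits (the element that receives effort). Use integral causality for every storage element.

#1 →Sf1  (Sf1 (Sf) sets flow on bond)
#2 →Sf2  (Sf2 (Sf) sets flow on bond)
#0 →J1  (C1 integral (e out))
#3 →I1  (0-jn J1 has e-setter on 0)
#4 →I2  (0-jn J1 has e-setter on 0)

#0 stroke→J1
#1 stroke→Sf1
#2 stroke→Sf2
#3 stroke→I1
#4 stroke→I2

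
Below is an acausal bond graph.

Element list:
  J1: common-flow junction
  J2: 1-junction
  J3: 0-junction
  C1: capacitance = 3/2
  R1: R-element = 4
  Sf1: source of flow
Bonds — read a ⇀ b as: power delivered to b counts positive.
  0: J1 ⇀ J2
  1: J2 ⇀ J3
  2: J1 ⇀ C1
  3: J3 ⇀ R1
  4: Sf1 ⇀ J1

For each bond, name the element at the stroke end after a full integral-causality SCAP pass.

b4 →Sf1  (Sf1 fixes flow; stroke at Sf1)
b0 →J1  (1-jn J1 has f-setter on 4)
b2 →J1  (J1: bond 4 brought flow, rest push out)
b1 →J2  (J2: bond 0 brought flow, rest push out)
b3 →J3  (J3: last free bond brings effort in)

#0 stroke at J1
#1 stroke at J2
#2 stroke at J1
#3 stroke at J3
#4 stroke at Sf1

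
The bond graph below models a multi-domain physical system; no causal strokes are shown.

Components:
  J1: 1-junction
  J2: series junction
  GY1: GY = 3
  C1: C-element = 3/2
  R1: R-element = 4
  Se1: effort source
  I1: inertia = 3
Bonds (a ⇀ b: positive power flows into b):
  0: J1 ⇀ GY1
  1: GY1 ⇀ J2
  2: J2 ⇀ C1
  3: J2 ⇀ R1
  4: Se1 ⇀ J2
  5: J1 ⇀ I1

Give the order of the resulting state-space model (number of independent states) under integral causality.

β4 stroke at J2  (Se1 fixes effort; stroke away)
β2 stroke at J2  (C1: C, integral causality)
β5 stroke at I1  (I1 outputs flow p/I1)
β0 stroke at J1  (J1: bond 5 brought flow, rest push out)
β1 stroke at J2  (GY1 both-in/both-out from 0)
β3 stroke at R1  (J2 needs exactly one f-in)

2  (C1, I1 all integral)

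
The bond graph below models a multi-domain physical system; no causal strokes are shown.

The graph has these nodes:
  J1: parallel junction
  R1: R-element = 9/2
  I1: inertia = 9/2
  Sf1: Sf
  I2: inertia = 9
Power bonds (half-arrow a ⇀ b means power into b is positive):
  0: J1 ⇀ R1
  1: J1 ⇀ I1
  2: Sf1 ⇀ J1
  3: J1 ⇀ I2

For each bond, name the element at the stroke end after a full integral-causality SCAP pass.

β0 |J1
β1 |I1
β2 |Sf1
β3 |I2

β2 stroke→Sf1  (source Sf1 imposes f)
β1 stroke→I1  (I1: I, integral causality)
β3 stroke→I2  (I2 integral (f out))
β0 stroke→J1  (J1: last free bond brings effort in)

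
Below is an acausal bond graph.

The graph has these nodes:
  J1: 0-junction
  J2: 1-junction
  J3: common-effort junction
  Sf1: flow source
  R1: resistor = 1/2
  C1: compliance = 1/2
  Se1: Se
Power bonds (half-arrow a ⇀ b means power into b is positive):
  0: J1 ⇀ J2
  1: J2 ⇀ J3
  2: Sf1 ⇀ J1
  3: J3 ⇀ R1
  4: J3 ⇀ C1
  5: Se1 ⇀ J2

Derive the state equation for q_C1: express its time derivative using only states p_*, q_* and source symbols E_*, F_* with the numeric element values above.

β2 stroke at Sf1  (Sf1 (Sf) sets flow on bond)
β5 stroke at J2  (source Se1 imposes e)
β0 stroke at J1  (closing 0-jn rule on J1)
β1 stroke at J2  (J2 flow already set via bond 0)
β4 stroke at J3  (C1 integral (e out))
β3 stroke at R1  (common-e at J3 fixed by 4)

dq_C1/dt = F_Sf1 - 4*q_C1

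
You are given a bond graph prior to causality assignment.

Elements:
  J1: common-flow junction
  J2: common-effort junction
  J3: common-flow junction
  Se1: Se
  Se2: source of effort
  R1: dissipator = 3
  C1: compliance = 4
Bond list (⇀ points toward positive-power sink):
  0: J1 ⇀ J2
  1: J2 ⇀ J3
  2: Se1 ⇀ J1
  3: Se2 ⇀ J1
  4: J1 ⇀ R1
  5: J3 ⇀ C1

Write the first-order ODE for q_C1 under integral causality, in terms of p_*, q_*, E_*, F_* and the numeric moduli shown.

dq_C1/dt = E_Se1/3 + E_Se2/3 - q_C1/12

#2 stroke→J1  (Se1 fixes effort; stroke away)
#3 stroke→J1  (Se2 (Se) sets effort on bond)
#5 stroke→J3  (C1 outputs effort q/C1)
#1 stroke→J2  (only one flow-in slot at J3)
#0 stroke→J1  (J2 effort already set via bond 1)
#4 stroke→R1  (J1: last free bond brings flow in)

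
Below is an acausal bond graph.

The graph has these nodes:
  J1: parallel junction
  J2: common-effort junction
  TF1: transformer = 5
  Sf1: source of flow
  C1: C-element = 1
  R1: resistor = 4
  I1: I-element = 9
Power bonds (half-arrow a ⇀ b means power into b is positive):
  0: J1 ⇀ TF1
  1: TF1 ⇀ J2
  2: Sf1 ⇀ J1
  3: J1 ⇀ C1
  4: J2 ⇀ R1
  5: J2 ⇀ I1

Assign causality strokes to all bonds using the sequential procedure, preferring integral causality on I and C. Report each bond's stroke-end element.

b0 stroke at TF1
b1 stroke at J2
b2 stroke at Sf1
b3 stroke at J1
b4 stroke at R1
b5 stroke at I1

β2 |Sf1  (Sf1 fixes flow; stroke at Sf1)
β3 |J1  (C1 outputs effort q/C1)
β0 |TF1  (0-jn J1 has e-setter on 3)
β1 |J2  (TF1: transformer flips bond 0)
β4 |R1  (0-jn J2 has e-setter on 1)
β5 |I1  (J2 effort already set via bond 1)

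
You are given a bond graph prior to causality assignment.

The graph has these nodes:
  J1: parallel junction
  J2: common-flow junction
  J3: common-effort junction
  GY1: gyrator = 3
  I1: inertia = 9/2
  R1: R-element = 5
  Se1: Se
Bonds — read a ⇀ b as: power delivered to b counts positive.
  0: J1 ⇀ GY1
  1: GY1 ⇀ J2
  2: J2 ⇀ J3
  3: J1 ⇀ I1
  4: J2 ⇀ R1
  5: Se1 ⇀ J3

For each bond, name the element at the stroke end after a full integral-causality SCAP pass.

bond 0 stroke at J1
bond 1 stroke at J2
bond 2 stroke at J2
bond 3 stroke at I1
bond 4 stroke at R1
bond 5 stroke at J3

bond 5 |J3  (Se1 fixes effort; stroke away)
bond 2 |J2  (common-e at J3 fixed by 5)
bond 3 |I1  (I1 outputs flow p/I1)
bond 0 |J1  (closing 0-jn rule on J1)
bond 1 |J2  (through GY1, causality inverts; strokes same side of GY1)
bond 4 |R1  (J2: last free bond brings flow in)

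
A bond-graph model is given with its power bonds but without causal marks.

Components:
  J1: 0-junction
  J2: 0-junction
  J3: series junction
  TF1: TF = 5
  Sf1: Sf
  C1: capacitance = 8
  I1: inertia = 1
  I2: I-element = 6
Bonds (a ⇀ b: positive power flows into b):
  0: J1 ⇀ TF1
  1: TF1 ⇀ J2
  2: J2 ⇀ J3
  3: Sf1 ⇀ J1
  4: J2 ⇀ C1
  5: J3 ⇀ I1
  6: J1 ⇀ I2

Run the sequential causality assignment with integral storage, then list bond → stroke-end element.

#0 |J1
#1 |TF1
#2 |J3
#3 |Sf1
#4 |J2
#5 |I1
#6 |I2

bond 3 →Sf1  (Sf1: flow source, stroke at near end)
bond 4 →J2  (C1: C, integral causality)
bond 1 →TF1  (0-jn J2 has e-setter on 4)
bond 2 →J3  (0-jn J2 has e-setter on 4)
bond 5 →I1  (J3: last free bond brings flow in)
bond 0 →J1  (TF TF1: opposite of bond 1)
bond 6 →I2  (0-jn J1 has e-setter on 0)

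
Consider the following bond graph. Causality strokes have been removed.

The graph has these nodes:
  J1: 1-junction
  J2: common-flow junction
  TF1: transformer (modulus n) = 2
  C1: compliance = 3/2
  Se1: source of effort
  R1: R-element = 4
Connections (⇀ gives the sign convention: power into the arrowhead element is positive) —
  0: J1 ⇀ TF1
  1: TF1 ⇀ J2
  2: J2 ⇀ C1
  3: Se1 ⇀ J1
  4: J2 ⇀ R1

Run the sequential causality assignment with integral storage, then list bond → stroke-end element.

#0 stroke→TF1
#1 stroke→J2
#2 stroke→J2
#3 stroke→J1
#4 stroke→R1

b3 |J1  (source Se1 imposes e)
b0 |TF1  (only one flow-in slot at J1)
b1 |J2  (TF TF1: opposite of bond 0)
b2 |J2  (prefer integral on C1)
b4 |R1  (only one flow-in slot at J2)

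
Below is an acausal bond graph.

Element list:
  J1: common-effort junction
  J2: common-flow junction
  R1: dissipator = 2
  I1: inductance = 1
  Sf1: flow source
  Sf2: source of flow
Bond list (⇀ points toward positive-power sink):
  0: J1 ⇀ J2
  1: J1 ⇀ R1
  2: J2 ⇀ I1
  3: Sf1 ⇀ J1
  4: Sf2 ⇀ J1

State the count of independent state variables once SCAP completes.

b3 |Sf1  (source Sf1 imposes f)
b4 |Sf2  (Sf2 (Sf) sets flow on bond)
b2 |I1  (prefer integral on I1)
b0 |J2  (J2: bond 2 brought flow, rest push out)
b1 |J1  (closing 0-jn rule on J1)

1  (I1 all integral)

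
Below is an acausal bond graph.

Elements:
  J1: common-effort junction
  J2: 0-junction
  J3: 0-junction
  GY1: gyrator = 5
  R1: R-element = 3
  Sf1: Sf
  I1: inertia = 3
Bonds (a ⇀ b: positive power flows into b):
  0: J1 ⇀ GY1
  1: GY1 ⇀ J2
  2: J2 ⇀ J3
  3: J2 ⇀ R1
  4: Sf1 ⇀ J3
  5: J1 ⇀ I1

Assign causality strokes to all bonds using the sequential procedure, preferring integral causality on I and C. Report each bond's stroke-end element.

b4 stroke→Sf1  (Sf1: flow source, stroke at near end)
b2 stroke→J3  (only one effort-in slot at J3)
b5 stroke→I1  (I1 outputs flow p/I1)
b0 stroke→J1  (only one effort-in slot at J1)
b1 stroke→J2  (through GY1, causality inverts; strokes same side of GY1)
b3 stroke→R1  (J2: bond 1 brought effort, rest push out)

β0 stroke→J1
β1 stroke→J2
β2 stroke→J3
β3 stroke→R1
β4 stroke→Sf1
β5 stroke→I1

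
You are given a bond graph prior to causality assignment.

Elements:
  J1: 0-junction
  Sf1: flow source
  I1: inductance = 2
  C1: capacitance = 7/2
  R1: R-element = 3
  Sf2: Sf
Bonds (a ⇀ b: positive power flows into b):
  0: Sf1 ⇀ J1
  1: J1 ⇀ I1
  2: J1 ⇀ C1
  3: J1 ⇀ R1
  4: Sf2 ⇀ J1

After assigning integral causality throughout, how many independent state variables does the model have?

b0 →Sf1  (source Sf1 imposes f)
b4 →Sf2  (source Sf2 imposes f)
b1 →I1  (prefer integral on I1)
b2 →J1  (C1: C, integral causality)
b3 →R1  (common-e at J1 fixed by 2)

2  (C1, I1 all integral)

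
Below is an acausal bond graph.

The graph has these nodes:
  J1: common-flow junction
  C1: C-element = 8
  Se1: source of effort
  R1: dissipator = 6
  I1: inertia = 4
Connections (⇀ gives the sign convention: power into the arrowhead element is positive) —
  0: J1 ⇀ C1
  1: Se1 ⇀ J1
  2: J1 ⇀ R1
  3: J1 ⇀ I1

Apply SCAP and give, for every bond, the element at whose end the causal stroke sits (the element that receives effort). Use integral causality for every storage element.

β0 stroke→J1
β1 stroke→J1
β2 stroke→J1
β3 stroke→I1

β1 |J1  (Se1: effort source, stroke at far end)
β0 |J1  (C1: C, integral causality)
β3 |I1  (I1: I, integral causality)
β2 |J1  (common-f at J1 fixed by 3)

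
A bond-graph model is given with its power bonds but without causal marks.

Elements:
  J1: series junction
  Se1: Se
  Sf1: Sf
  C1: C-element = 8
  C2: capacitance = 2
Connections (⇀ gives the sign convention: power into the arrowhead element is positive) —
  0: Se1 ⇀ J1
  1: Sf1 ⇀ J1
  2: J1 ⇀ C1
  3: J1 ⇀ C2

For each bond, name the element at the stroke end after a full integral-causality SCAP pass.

bond 0 |J1  (Se1 (Se) sets effort on bond)
bond 1 |Sf1  (Sf1: flow source, stroke at near end)
bond 2 |J1  (1-jn J1 has f-setter on 1)
bond 3 |J1  (J1: bond 1 brought flow, rest push out)

β0 |J1
β1 |Sf1
β2 |J1
β3 |J1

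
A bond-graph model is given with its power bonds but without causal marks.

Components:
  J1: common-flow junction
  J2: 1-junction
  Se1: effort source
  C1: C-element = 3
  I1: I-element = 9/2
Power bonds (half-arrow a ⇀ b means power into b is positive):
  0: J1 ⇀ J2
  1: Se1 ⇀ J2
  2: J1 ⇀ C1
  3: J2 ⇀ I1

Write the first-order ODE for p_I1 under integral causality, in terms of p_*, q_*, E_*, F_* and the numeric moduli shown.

#1 stroke→J2  (source Se1 imposes e)
#2 stroke→J1  (C1 integral (e out))
#0 stroke→J2  (closing 1-jn rule on J1)
#3 stroke→I1  (J2 needs exactly one f-in)

dp_I1/dt = E_Se1 - q_C1/3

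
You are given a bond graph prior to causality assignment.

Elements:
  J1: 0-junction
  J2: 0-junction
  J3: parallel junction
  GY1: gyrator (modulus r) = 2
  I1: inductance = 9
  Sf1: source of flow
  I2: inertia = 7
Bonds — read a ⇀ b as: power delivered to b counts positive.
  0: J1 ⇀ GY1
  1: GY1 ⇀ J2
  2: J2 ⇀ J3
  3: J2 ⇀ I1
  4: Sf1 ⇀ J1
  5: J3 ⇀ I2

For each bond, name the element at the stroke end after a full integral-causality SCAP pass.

b0 stroke at J1
b1 stroke at J2
b2 stroke at J3
b3 stroke at I1
b4 stroke at Sf1
b5 stroke at I2

b4 stroke→Sf1  (Sf1: flow source, stroke at near end)
b0 stroke→J1  (J1 needs exactly one e-in)
b1 stroke→J2  (through GY1, causality inverts; strokes same side of GY1)
b2 stroke→J3  (J2: bond 1 brought effort, rest push out)
b3 stroke→I1  (J2 effort already set via bond 1)
b5 stroke→I2  (0-jn J3 has e-setter on 2)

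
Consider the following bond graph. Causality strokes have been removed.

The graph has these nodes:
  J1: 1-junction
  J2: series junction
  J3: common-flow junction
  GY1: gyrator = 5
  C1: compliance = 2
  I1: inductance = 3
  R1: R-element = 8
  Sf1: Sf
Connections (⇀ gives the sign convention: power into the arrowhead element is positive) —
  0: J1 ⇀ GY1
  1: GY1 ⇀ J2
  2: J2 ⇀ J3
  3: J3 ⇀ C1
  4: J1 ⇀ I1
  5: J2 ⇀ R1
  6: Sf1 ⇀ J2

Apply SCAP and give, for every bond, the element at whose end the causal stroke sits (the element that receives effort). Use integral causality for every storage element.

b6 stroke→Sf1  (Sf1 (Sf) sets flow on bond)
b1 stroke→J2  (1-jn J2 has f-setter on 6)
b2 stroke→J2  (common-f at J2 fixed by 6)
b5 stroke→J2  (common-f at J2 fixed by 6)
b3 stroke→J3  (common-f at J3 fixed by 2)
b0 stroke→J1  (through GY1, causality inverts; strokes same side of GY1)
b4 stroke→I1  (closing 1-jn rule on J1)

b0 stroke→J1
b1 stroke→J2
b2 stroke→J2
b3 stroke→J3
b4 stroke→I1
b5 stroke→J2
b6 stroke→Sf1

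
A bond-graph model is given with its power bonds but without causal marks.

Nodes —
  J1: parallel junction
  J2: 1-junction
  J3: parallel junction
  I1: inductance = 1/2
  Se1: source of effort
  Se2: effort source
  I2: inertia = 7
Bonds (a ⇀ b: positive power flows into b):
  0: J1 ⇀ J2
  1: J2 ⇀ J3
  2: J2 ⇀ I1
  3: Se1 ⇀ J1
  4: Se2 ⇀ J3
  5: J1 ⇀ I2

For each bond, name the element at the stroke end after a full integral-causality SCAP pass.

b3 stroke→J1  (source Se1 imposes e)
b4 stroke→J3  (Se2 (Se) sets effort on bond)
b0 stroke→J2  (0-jn J1 has e-setter on 3)
b5 stroke→I2  (J1: bond 3 brought effort, rest push out)
b1 stroke→J2  (J3: bond 4 brought effort, rest push out)
b2 stroke→I1  (closing 1-jn rule on J2)

β0 →J2
β1 →J2
β2 →I1
β3 →J1
β4 →J3
β5 →I2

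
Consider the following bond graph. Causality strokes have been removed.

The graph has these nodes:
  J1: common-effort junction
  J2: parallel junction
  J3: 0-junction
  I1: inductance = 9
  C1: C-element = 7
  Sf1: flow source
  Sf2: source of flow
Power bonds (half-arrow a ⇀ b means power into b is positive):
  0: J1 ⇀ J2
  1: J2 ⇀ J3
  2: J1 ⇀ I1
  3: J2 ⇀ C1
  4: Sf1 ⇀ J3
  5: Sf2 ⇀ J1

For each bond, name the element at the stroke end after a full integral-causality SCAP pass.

β0 stroke→J1
β1 stroke→J3
β2 stroke→I1
β3 stroke→J2
β4 stroke→Sf1
β5 stroke→Sf2

b4 |Sf1  (source Sf1 imposes f)
b5 |Sf2  (source Sf2 imposes f)
b1 |J3  (J3: last free bond brings effort in)
b2 |I1  (I1 outputs flow p/I1)
b0 |J1  (only one effort-in slot at J1)
b3 |J2  (J2: last free bond brings effort in)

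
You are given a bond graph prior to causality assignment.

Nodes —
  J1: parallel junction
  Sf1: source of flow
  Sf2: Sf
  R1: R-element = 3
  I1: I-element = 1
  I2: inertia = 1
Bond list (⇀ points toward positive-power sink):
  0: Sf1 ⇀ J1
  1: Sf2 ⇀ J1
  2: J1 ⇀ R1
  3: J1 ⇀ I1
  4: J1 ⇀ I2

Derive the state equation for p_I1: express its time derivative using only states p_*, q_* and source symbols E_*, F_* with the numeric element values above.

#0 stroke at Sf1  (Sf1: flow source, stroke at near end)
#1 stroke at Sf2  (Sf2 (Sf) sets flow on bond)
#3 stroke at I1  (prefer integral on I1)
#4 stroke at I2  (I2 outputs flow p/I2)
#2 stroke at J1  (J1: last free bond brings effort in)

dp_I1/dt = 3*F_Sf1 + 3*F_Sf2 - 3*p_I1 - 3*p_I2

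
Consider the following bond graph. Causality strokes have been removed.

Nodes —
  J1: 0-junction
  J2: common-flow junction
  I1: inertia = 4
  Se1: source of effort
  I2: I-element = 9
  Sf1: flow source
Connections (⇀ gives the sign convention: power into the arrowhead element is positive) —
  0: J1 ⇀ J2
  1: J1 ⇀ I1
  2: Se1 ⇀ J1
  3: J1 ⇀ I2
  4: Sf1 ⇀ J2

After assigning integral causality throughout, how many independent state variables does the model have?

2  (I1, I2 all integral)

bond 2 stroke at J1  (source Se1 imposes e)
bond 4 stroke at Sf1  (Sf1 fixes flow; stroke at Sf1)
bond 0 stroke at J2  (J1: bond 2 brought effort, rest push out)
bond 1 stroke at I1  (0-jn J1 has e-setter on 2)
bond 3 stroke at I2  (common-e at J1 fixed by 2)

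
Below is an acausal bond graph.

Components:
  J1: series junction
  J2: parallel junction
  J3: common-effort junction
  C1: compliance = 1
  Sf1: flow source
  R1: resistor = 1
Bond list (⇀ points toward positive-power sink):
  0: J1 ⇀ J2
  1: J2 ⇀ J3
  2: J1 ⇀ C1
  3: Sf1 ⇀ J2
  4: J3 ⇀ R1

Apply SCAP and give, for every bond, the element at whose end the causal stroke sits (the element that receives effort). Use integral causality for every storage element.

β0 →J2
β1 →J3
β2 →J1
β3 →Sf1
β4 →R1

#3 →Sf1  (Sf1 fixes flow; stroke at Sf1)
#2 →J1  (C1: C, integral causality)
#0 →J2  (J1 needs exactly one f-in)
#1 →J3  (J2 effort already set via bond 0)
#4 →R1  (J3: bond 1 brought effort, rest push out)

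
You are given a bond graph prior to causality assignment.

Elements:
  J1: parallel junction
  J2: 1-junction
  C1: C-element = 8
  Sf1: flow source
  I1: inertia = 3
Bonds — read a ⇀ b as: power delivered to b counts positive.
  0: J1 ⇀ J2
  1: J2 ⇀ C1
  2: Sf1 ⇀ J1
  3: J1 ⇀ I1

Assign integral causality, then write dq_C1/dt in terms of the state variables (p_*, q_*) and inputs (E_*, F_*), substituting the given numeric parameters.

b2 stroke→Sf1  (Sf1: flow source, stroke at near end)
b1 stroke→J2  (C1: C, integral causality)
b0 stroke→J1  (J2 needs exactly one f-in)
b3 stroke→I1  (common-e at J1 fixed by 0)

dq_C1/dt = F_Sf1 - p_I1/3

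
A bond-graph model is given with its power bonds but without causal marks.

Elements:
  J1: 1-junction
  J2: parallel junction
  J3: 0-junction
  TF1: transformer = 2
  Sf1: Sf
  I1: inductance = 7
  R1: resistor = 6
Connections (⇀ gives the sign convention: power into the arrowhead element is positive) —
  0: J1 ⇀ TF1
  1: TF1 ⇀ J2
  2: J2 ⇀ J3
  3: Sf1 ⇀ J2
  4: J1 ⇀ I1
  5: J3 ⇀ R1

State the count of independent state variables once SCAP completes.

b3 stroke→Sf1  (source Sf1 imposes f)
b4 stroke→I1  (I1: I, integral causality)
b0 stroke→J1  (1-jn J1 has f-setter on 4)
b1 stroke→TF1  (TF1: transformer flips bond 0)
b2 stroke→J2  (J2: last free bond brings effort in)
b5 stroke→J3  (closing 0-jn rule on J3)

1  (I1 all integral)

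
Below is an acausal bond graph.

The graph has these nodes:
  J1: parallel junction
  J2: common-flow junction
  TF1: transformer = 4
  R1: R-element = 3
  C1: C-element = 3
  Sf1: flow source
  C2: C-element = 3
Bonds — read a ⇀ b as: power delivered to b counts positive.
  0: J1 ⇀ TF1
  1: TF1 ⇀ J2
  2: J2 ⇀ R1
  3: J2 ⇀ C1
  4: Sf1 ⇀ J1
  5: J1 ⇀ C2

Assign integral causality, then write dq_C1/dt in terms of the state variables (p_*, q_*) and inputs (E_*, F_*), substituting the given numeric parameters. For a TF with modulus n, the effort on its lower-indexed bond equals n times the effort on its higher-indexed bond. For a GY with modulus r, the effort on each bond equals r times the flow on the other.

b4 stroke at Sf1  (source Sf1 imposes f)
b3 stroke at J2  (C1: C, integral causality)
b5 stroke at J1  (C2 integral (e out))
b0 stroke at TF1  (J1: bond 5 brought effort, rest push out)
b1 stroke at J2  (TF1 one-in-one-out from 0)
b2 stroke at R1  (J2: last free bond brings flow in)

dq_C1/dt = -q_C1/9 + q_C2/36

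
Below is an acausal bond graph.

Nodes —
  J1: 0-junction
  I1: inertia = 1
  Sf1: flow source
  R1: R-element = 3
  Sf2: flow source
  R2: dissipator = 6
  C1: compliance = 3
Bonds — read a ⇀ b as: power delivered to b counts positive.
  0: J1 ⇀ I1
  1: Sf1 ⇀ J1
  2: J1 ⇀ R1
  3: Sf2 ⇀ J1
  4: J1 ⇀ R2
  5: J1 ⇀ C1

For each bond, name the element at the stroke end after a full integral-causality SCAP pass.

#1 |Sf1  (source Sf1 imposes f)
#3 |Sf2  (source Sf2 imposes f)
#0 |I1  (I1: I, integral causality)
#5 |J1  (C1: C, integral causality)
#2 |R1  (common-e at J1 fixed by 5)
#4 |R2  (J1 effort already set via bond 5)

b0 →I1
b1 →Sf1
b2 →R1
b3 →Sf2
b4 →R2
b5 →J1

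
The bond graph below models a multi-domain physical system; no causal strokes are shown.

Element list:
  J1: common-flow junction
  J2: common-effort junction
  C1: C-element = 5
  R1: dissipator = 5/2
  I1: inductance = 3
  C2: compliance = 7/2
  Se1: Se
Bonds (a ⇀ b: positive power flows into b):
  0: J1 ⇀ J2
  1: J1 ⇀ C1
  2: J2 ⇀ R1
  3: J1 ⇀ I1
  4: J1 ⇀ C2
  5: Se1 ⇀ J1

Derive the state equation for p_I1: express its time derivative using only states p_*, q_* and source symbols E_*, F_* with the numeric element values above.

#5 stroke→J1  (source Se1 imposes e)
#1 stroke→J1  (C1 outputs effort q/C1)
#3 stroke→I1  (I1 outputs flow p/I1)
#0 stroke→J1  (1-jn J1 has f-setter on 3)
#4 stroke→J1  (J1: bond 3 brought flow, rest push out)
#2 stroke→J2  (closing 0-jn rule on J2)

dp_I1/dt = E_Se1 - 5*p_I1/6 - q_C1/5 - 2*q_C2/7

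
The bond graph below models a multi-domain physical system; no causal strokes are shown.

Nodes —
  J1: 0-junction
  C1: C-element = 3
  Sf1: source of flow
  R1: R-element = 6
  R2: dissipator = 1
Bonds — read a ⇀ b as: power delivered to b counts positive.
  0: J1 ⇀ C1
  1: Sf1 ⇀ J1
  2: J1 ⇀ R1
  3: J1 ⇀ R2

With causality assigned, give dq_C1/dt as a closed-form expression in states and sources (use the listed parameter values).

dq_C1/dt = F_Sf1 - 7*q_C1/18

β1 |Sf1  (source Sf1 imposes f)
β0 |J1  (C1 outputs effort q/C1)
β2 |R1  (J1 effort already set via bond 0)
β3 |R2  (J1 effort already set via bond 0)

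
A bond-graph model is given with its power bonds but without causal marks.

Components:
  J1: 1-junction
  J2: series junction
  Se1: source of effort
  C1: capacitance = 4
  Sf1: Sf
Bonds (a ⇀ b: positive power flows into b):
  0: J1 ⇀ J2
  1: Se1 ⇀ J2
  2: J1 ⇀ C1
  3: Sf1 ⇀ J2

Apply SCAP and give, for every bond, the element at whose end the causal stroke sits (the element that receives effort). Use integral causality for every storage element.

b1 |J2  (source Se1 imposes e)
b3 |Sf1  (Sf1 fixes flow; stroke at Sf1)
b0 |J2  (J2: bond 3 brought flow, rest push out)
b2 |J1  (1-jn J1 has f-setter on 0)

#0 →J2
#1 →J2
#2 →J1
#3 →Sf1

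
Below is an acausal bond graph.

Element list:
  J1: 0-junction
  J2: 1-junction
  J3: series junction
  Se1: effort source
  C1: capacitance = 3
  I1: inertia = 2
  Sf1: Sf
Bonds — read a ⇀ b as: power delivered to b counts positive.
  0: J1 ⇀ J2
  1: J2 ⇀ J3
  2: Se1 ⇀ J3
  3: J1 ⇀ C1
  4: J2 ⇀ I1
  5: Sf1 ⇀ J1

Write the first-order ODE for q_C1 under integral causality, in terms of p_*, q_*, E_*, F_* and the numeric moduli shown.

dq_C1/dt = F_Sf1 - p_I1/2

#2 stroke at J3  (Se1 (Se) sets effort on bond)
#5 stroke at Sf1  (source Sf1 imposes f)
#1 stroke at J2  (closing 1-jn rule on J3)
#3 stroke at J1  (C1 integral (e out))
#0 stroke at J2  (0-jn J1 has e-setter on 3)
#4 stroke at I1  (J2 needs exactly one f-in)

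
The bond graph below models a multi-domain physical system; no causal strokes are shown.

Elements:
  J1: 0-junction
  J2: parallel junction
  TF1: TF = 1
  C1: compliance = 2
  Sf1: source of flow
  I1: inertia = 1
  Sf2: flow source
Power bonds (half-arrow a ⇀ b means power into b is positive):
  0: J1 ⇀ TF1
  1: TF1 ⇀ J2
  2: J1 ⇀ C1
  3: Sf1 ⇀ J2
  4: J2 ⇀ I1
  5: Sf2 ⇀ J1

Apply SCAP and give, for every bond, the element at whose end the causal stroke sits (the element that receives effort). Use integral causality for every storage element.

bond 0 stroke at TF1
bond 1 stroke at J2
bond 2 stroke at J1
bond 3 stroke at Sf1
bond 4 stroke at I1
bond 5 stroke at Sf2

b3 →Sf1  (Sf1 (Sf) sets flow on bond)
b5 →Sf2  (Sf2: flow source, stroke at near end)
b2 →J1  (C1: C, integral causality)
b0 →TF1  (common-e at J1 fixed by 2)
b1 →J2  (TF1 one-in-one-out from 0)
b4 →I1  (J2: bond 1 brought effort, rest push out)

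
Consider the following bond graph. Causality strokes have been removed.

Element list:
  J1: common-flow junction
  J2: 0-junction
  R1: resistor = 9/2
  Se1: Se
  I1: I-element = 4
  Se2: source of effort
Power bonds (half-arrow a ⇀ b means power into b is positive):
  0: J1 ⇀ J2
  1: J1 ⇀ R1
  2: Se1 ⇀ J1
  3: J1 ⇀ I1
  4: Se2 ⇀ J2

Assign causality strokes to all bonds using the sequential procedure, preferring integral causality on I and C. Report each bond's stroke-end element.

β2 stroke→J1  (Se1: effort source, stroke at far end)
β4 stroke→J2  (Se2: effort source, stroke at far end)
β0 stroke→J1  (common-e at J2 fixed by 4)
β3 stroke→I1  (I1: I, integral causality)
β1 stroke→J1  (J1 flow already set via bond 3)

b0 →J1
b1 →J1
b2 →J1
b3 →I1
b4 →J2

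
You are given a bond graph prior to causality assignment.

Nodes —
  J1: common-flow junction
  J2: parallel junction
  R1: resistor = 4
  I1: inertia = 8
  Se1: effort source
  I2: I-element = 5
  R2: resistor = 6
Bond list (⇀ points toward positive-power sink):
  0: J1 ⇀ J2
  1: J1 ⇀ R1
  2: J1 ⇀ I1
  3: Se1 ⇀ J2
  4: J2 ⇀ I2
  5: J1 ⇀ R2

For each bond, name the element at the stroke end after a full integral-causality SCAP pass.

β3 stroke→J2  (Se1: effort source, stroke at far end)
β0 stroke→J1  (0-jn J2 has e-setter on 3)
β4 stroke→I2  (0-jn J2 has e-setter on 3)
β2 stroke→I1  (I1: I, integral causality)
β1 stroke→J1  (J1 flow already set via bond 2)
β5 stroke→J1  (1-jn J1 has f-setter on 2)

β0 |J1
β1 |J1
β2 |I1
β3 |J2
β4 |I2
β5 |J1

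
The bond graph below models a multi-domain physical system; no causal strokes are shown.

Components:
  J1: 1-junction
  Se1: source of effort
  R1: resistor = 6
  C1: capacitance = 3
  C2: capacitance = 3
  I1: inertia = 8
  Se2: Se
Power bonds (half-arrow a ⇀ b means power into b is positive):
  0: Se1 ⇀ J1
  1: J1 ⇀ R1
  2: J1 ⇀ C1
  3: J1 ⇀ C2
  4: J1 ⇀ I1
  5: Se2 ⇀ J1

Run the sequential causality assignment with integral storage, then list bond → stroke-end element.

β0 stroke at J1
β1 stroke at J1
β2 stroke at J1
β3 stroke at J1
β4 stroke at I1
β5 stroke at J1

b0 stroke→J1  (Se1 fixes effort; stroke away)
b5 stroke→J1  (Se2 (Se) sets effort on bond)
b2 stroke→J1  (C1 integral (e out))
b3 stroke→J1  (prefer integral on C2)
b4 stroke→I1  (I1 outputs flow p/I1)
b1 stroke→J1  (J1 flow already set via bond 4)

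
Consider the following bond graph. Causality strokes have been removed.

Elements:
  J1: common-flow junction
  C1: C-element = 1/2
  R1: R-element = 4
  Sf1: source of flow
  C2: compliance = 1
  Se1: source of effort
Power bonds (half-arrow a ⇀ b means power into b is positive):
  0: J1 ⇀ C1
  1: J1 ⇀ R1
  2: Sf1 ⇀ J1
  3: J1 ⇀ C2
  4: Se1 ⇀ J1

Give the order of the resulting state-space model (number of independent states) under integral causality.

bond 2 →Sf1  (source Sf1 imposes f)
bond 4 →J1  (Se1 (Se) sets effort on bond)
bond 0 →J1  (1-jn J1 has f-setter on 2)
bond 1 →J1  (J1: bond 2 brought flow, rest push out)
bond 3 →J1  (J1 flow already set via bond 2)

2  (C1, C2 all integral)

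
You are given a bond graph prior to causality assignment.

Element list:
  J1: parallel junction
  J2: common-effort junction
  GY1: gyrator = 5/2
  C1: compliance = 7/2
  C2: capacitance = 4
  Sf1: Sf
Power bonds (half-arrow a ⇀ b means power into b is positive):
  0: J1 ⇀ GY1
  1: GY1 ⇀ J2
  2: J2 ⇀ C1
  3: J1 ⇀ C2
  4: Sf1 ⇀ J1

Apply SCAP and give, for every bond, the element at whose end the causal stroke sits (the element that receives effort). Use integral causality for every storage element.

β0 stroke→GY1
β1 stroke→GY1
β2 stroke→J2
β3 stroke→J1
β4 stroke→Sf1

β4 stroke→Sf1  (Sf1 (Sf) sets flow on bond)
β2 stroke→J2  (C1: C, integral causality)
β1 stroke→GY1  (common-e at J2 fixed by 2)
β0 stroke→GY1  (GY1: gyrator matches bond 1)
β3 stroke→J1  (J1 needs exactly one e-in)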